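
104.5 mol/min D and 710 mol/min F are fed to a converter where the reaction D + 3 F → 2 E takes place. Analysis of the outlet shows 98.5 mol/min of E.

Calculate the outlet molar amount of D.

For E: n = n₀ + 2ξ → 98.5 = 0 + 2ξ, giving ξ = 49.25 mol/min.
Outlet amounts (n = n₀ + ν ξ):
  D: 104.5 − 1(49.25) = 55.25
  F: 710 − 3(49.25) = 562.2
  E: 0 + 2(49.25) = 98.5

55.2 mol/min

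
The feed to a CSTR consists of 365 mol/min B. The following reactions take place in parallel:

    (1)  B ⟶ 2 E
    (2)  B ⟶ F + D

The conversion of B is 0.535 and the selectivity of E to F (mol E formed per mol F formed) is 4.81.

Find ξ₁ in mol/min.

ξ₁ = 138 mol/min

Conversion of B: B consumed = 0.535 × 365 = 195.3 mol/min = 1ξ₁ + 1ξ₂.
Selectivity: 2ξ₁ / (1ξ₂) = 4.81 → ξ₁ = 2.405 ξ₂.
Substitute: (1·2.405 + 1) ξ₂ = 195.3 → ξ₂ = 57.35 mol/min, ξ₁ = 137.9 mol/min.
Outlet amounts (n = n₀ + Σ ν·ξ):
  B: 365 − 1(137.9) − 1(57.35) = 169.7
  E: 0 + 2(137.9) = 275.9
  F: 0 + 1(57.35) = 57.35
  D: 0 + 1(57.35) = 57.35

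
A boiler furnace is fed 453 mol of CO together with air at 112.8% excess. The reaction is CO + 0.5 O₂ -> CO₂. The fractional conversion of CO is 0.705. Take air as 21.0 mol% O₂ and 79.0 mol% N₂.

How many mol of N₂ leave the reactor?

1810 mol

Stoichiometric O₂ = 0.5 × 453 = 226.5 mol; O₂ fed = 226.5 × 2.128 = 482 mol.
N₂ fed = 482 × 79/21 = 1813 mol.
Fuel reacted = 0.705 × 453 → ξ = 319.4 mol.
Outlet (n = n₀ + ν ξ):
  CO: 453 − 1(319.4) = 133.6
  O₂: 482 − 0.5(319.4) = 322.3
  N₂: 1813 (inert)
  CO₂: 0 + 1(319.4) = 319.4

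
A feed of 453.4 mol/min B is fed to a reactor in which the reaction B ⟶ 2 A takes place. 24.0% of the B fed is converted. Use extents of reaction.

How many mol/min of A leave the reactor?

218 mol/min

B reacted = 0.24 × 453.4 = 108.8 mol/min; ν_B = −1, so ξ = 108.8/1 = 108.8 mol/min.
Outlet amounts (n = n₀ + ν ξ):
  B: 453.4 − 1(108.8) = 344.6
  A: 0 + 2(108.8) = 217.6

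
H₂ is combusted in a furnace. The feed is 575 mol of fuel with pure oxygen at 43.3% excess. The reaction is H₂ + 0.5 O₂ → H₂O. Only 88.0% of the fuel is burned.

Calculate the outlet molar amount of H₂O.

Stoichiometric O₂ = 0.5 × 575 = 287.5 mol; O₂ fed = 287.5 × 1.433 = 412 mol.
Fuel reacted = 0.88 × 575 → ξ = 506 mol.
Outlet (n = n₀ + ν ξ):
  H₂: 575 − 1(506) = 69
  O₂: 412 − 0.5(506) = 159
  H₂O: 0 + 1(506) = 506

506 mol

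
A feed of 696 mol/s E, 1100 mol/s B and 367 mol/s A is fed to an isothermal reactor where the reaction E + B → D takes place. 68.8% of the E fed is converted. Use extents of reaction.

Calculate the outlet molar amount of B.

621 mol/s

E reacted = 0.688 × 696 = 478.8 mol/s; ν_E = −1, so ξ = 478.8/1 = 478.8 mol/s.
Outlet amounts (n = n₀ + ν ξ):
  E: 696 − 1(478.8) = 217.2
  B: 1100 − 1(478.8) = 621.2
  D: 0 + 1(478.8) = 478.8
  A: 367 (inert)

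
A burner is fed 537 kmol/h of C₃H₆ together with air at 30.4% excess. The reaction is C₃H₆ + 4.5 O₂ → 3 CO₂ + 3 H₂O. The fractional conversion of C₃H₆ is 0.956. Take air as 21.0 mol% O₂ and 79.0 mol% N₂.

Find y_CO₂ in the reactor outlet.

Stoichiometric O₂ = 4.5 × 537 = 2416 kmol/h; O₂ fed = 2416 × 1.304 = 3151 kmol/h.
N₂ fed = 3151 × 79/21 = 11850 kmol/h.
Fuel reacted = 0.956 × 537 → ξ = 513.4 kmol/h.
Outlet (n = n₀ + ν ξ):
  C₃H₆: 537 − 1(513.4) = 23.63
  O₂: 3151 − 4.5(513.4) = 840.9
  N₂: 11850 (inert)
  CO₂: 0 + 3(513.4) = 1540
  H₂O: 0 + 3(513.4) = 1540
Total out = 15800 kmol/h; y_CO₂ = 1540 / 15800 = 0.09748.

0.0975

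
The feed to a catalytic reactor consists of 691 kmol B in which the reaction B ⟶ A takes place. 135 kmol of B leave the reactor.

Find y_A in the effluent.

0.805

For B: n = n₀ − 1ξ → 135 = 691 − 1ξ, giving ξ = 556 kmol.
Outlet amounts (n = n₀ + ν ξ):
  B: 691 − 1(556) = 135
  A: 0 + 1(556) = 556
Total out = 691 kmol; y_A = 556 / 691 = 0.8046.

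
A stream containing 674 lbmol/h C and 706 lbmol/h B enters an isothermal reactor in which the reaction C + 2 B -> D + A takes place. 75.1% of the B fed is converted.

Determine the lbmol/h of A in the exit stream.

B reacted = 0.751 × 706 = 530.2 lbmol/h; ν_B = −2, so ξ = 530.2/2 = 265.1 lbmol/h.
Outlet amounts (n = n₀ + ν ξ):
  C: 674 − 1(265.1) = 408.9
  B: 706 − 2(265.1) = 175.8
  D: 0 + 1(265.1) = 265.1
  A: 0 + 1(265.1) = 265.1

265 lbmol/h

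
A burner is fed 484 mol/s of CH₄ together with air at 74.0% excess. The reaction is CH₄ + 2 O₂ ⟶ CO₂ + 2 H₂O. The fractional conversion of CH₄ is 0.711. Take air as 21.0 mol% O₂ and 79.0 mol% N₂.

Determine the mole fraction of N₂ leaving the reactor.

Stoichiometric O₂ = 2 × 484 = 968 mol/s; O₂ fed = 968 × 1.740 = 1684 mol/s.
N₂ fed = 1684 × 79/21 = 6336 mol/s.
Fuel reacted = 0.711 × 484 → ξ = 344.1 mol/s.
Outlet (n = n₀ + ν ξ):
  CH₄: 484 − 1(344.1) = 139.9
  O₂: 1684 − 2(344.1) = 996.1
  N₂: 6336 (inert)
  CO₂: 0 + 1(344.1) = 344.1
  H₂O: 0 + 2(344.1) = 688.2
Total out = 8505 mol/s; y_N₂ = 6336 / 8505 = 0.745.

0.745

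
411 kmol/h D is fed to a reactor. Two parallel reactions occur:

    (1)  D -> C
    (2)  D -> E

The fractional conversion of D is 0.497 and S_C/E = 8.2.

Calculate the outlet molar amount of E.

22.2 kmol/h

Conversion of D: D consumed = 0.497 × 411 = 204.3 kmol/h = 1ξ₁ + 1ξ₂.
Selectivity: 1ξ₁ / (1ξ₂) = 8.2 → ξ₁ = 8.2 ξ₂.
Substitute: (1·8.2 + 1) ξ₂ = 204.3 → ξ₂ = 22.2 kmol/h, ξ₁ = 182.1 kmol/h.
Outlet amounts (n = n₀ + Σ ν·ξ):
  D: 411 − 1(182.1) − 1(22.2) = 206.7
  C: 0 + 1(182.1) = 182.1
  E: 0 + 1(22.2) = 22.2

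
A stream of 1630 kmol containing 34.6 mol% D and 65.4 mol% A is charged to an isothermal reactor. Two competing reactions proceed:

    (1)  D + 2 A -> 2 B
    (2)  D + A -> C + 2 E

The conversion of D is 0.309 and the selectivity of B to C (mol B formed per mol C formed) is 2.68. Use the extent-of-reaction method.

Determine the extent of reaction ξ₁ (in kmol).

Conversion of D: D consumed = 0.309 × 564 = 174.3 kmol = 1ξ₁ + 1ξ₂.
Selectivity: 2ξ₁ / (1ξ₂) = 2.68 → ξ₁ = 1.34 ξ₂.
Substitute: (1·1.34 + 1) ξ₂ = 174.3 → ξ₂ = 74.47 kmol, ξ₁ = 99.8 kmol.
Outlet amounts (n = n₀ + Σ ν·ξ):
  D: 564 − 1(99.8) − 1(74.47) = 389.7
  A: 1066 − 2(99.8) − 1(74.47) = 792
  B: 0 + 2(99.8) = 199.6
  C: 0 + 1(74.47) = 74.47
  E: 0 + 2(74.47) = 148.9

ξ₁ = 99.8 kmol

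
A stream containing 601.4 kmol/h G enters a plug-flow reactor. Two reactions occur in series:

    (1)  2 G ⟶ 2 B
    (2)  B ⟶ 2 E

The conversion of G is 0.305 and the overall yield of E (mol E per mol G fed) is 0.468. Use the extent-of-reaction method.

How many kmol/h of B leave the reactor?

Conversion of G: G consumed = 2ξ₁ = 0.305 × 601.4 → ξ₁ = 91.71 kmol/h.
Yield of E: 2ξ₂ / 601.4 = 0.468 → ξ₂ = 140.7 kmol/h.
Outlet amounts (n = n₀ + Σ ν·ξ):
  G: 601.4 − 2(91.71) = 418
  B: 0 + 2(91.71) − 1(140.7) = 42.7
  E: 0 + 2(140.7) = 281.5

42.7 kmol/h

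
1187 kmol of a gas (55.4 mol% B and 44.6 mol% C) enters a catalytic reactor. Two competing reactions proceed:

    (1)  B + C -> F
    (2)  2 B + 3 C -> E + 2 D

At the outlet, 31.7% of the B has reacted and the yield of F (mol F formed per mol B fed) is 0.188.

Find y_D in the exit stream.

0.0867

Yield of F: 1ξ₁ / 657.6 = 0.188 → ξ₁ = 123.6 kmol.
Conversion of B: 1ξ₁ + 2ξ₂ = 0.317 × 657.6 = 208.5 → ξ₂ = 42.42 kmol.
Outlet amounts (n = n₀ + Σ ν·ξ):
  B: 657.6 − 1(123.6) − 2(42.42) = 449.1
  C: 529.4 − 1(123.6) − 3(42.42) = 278.5
  F: 0 + 1(123.6) = 123.6
  E: 0 + 1(42.42) = 42.42
  D: 0 + 2(42.42) = 84.83
Total out = 978.5 kmol; y_D = 84.83 / 978.5 = 0.08669.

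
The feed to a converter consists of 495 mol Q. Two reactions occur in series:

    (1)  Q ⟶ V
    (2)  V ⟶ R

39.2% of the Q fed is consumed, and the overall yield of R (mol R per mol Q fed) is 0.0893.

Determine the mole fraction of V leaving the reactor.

0.303

Conversion of Q: Q consumed = 1ξ₁ = 0.392 × 495 → ξ₁ = 194 mol.
Yield of R: 1ξ₂ / 495 = 0.0893 → ξ₂ = 44.2 mol.
Outlet amounts (n = n₀ + Σ ν·ξ):
  Q: 495 − 1(194) = 301
  V: 0 + 1(194) − 1(44.2) = 149.8
  R: 0 + 1(44.2) = 44.2
Total out = 495 mol; y_V = 149.8 / 495 = 0.3027.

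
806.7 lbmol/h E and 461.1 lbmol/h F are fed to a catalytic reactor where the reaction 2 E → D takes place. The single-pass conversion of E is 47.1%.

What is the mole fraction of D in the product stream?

E reacted = 0.471 × 806.7 = 380 lbmol/h; ν_E = −2, so ξ = 380/2 = 190 lbmol/h.
Outlet amounts (n = n₀ + ν ξ):
  E: 806.7 − 2(190) = 426.7
  D: 0 + 1(190) = 190
  F: 461.1 (inert)
Total out = 1078 lbmol/h; y_D = 190 / 1078 = 0.1763.

0.176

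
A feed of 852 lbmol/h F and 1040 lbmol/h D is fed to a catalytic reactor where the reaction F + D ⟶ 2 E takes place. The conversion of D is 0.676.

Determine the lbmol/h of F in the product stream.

149 lbmol/h

D reacted = 0.676 × 1040 = 703 lbmol/h; ν_D = −1, so ξ = 703/1 = 703 lbmol/h.
Outlet amounts (n = n₀ + ν ξ):
  F: 852 − 1(703) = 149
  D: 1040 − 1(703) = 337
  E: 0 + 2(703) = 1406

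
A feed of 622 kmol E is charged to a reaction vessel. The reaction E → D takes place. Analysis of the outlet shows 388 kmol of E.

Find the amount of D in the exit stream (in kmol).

For E: n = n₀ − 1ξ → 388 = 622 − 1ξ, giving ξ = 234 kmol.
Outlet amounts (n = n₀ + ν ξ):
  E: 622 − 1(234) = 388
  D: 0 + 1(234) = 234

234 kmol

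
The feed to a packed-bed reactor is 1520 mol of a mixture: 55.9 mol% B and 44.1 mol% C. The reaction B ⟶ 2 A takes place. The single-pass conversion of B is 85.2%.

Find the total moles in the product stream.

B reacted = 0.852 × 849.7 = 723.9 mol; ν_B = −1, so ξ = 723.9/1 = 723.9 mol.
Outlet amounts (n = n₀ + ν ξ):
  B: 849.7 − 1(723.9) = 125.8
  A: 0 + 2(723.9) = 1448
  C: 670.3 (inert)
Total out = 125.8 + 1448 + 670.3 = 2244 mol.

2240 mol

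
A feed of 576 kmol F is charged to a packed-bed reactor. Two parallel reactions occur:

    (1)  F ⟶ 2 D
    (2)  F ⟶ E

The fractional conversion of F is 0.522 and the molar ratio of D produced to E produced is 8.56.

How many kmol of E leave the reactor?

Conversion of F: F consumed = 0.522 × 576 = 300.7 kmol = 1ξ₁ + 1ξ₂.
Selectivity: 2ξ₁ / (1ξ₂) = 8.56 → ξ₁ = 4.28 ξ₂.
Substitute: (1·4.28 + 1) ξ₂ = 300.7 → ξ₂ = 56.95 kmol, ξ₁ = 243.7 kmol.
Outlet amounts (n = n₀ + Σ ν·ξ):
  F: 576 − 1(243.7) − 1(56.95) = 275.3
  D: 0 + 2(243.7) = 487.5
  E: 0 + 1(56.95) = 56.95

56.9 kmol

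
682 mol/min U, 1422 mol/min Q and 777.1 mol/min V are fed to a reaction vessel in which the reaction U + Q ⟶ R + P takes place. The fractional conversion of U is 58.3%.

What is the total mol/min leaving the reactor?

U reacted = 0.583 × 682 = 397.6 mol/min; ν_U = −1, so ξ = 397.6/1 = 397.6 mol/min.
Outlet amounts (n = n₀ + ν ξ):
  U: 682 − 1(397.6) = 284.4
  Q: 1422 − 1(397.6) = 1024
  R: 0 + 1(397.6) = 397.6
  P: 0 + 1(397.6) = 397.6
  V: 777.1 (inert)
Total out = 284.4 + 1024 + 397.6 + 397.6 + 777.1 = 2881 mol/min.

2880 mol/min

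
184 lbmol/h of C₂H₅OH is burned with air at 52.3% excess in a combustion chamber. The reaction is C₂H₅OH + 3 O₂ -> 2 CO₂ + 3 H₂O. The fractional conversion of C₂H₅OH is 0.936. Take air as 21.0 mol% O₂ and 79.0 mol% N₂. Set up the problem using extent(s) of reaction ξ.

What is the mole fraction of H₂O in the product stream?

0.119

Stoichiometric O₂ = 3 × 184 = 552 lbmol/h; O₂ fed = 552 × 1.523 = 840.7 lbmol/h.
N₂ fed = 840.7 × 79/21 = 3163 lbmol/h.
Fuel reacted = 0.936 × 184 → ξ = 172.2 lbmol/h.
Outlet (n = n₀ + ν ξ):
  C₂H₅OH: 184 − 1(172.2) = 11.78
  O₂: 840.7 − 3(172.2) = 324
  N₂: 3163 (inert)
  CO₂: 0 + 2(172.2) = 344.4
  H₂O: 0 + 3(172.2) = 516.7
Total out = 4360 lbmol/h; y_H₂O = 516.7 / 4360 = 0.1185.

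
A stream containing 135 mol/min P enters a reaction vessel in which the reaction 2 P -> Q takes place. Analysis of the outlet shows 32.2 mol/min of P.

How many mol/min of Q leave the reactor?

51.4 mol/min

For P: n = n₀ − 2ξ → 32.2 = 135 − 2ξ, giving ξ = 51.4 mol/min.
Outlet amounts (n = n₀ + ν ξ):
  P: 135 − 2(51.4) = 32.2
  Q: 0 + 1(51.4) = 51.4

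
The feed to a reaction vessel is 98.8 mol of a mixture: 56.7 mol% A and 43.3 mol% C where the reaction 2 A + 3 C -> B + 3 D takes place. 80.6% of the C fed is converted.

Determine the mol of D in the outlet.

C reacted = 0.806 × 42.78 = 34.48 mol; ν_C = −3, so ξ = 34.48/3 = 11.49 mol.
Outlet amounts (n = n₀ + ν ξ):
  A: 56.02 − 2(11.49) = 33.03
  C: 42.78 − 3(11.49) = 8.299
  B: 0 + 1(11.49) = 11.49
  D: 0 + 3(11.49) = 34.48

34.5 mol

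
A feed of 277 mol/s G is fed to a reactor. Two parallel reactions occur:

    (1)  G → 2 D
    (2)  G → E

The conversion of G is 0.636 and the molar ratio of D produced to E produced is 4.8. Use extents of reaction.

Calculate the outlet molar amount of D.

Conversion of G: G consumed = 0.636 × 277 = 176.2 mol/s = 1ξ₁ + 1ξ₂.
Selectivity: 2ξ₁ / (1ξ₂) = 4.8 → ξ₁ = 2.4 ξ₂.
Substitute: (1·2.4 + 1) ξ₂ = 176.2 → ξ₂ = 51.82 mol/s, ξ₁ = 124.4 mol/s.
Outlet amounts (n = n₀ + Σ ν·ξ):
  G: 277 − 1(124.4) − 1(51.82) = 100.8
  D: 0 + 2(124.4) = 248.7
  E: 0 + 1(51.82) = 51.82

249 mol/s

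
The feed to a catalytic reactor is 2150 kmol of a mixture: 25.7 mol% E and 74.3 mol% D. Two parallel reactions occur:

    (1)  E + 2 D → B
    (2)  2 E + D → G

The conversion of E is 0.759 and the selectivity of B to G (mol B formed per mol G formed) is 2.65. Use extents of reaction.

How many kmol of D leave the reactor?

Conversion of E: E consumed = 0.759 × 552.5 = 419.4 kmol = 1ξ₁ + 2ξ₂.
Selectivity: 1ξ₁ / (1ξ₂) = 2.65 → ξ₁ = 2.65 ξ₂.
Substitute: (1·2.65 + 2) ξ₂ = 419.4 → ξ₂ = 90.19 kmol, ξ₁ = 239 kmol.
Outlet amounts (n = n₀ + Σ ν·ξ):
  E: 552.5 − 1(239) − 2(90.19) = 133.2
  D: 1597 − 2(239) − 1(90.19) = 1029
  B: 0 + 1(239) = 239
  G: 0 + 1(90.19) = 90.19

1030 kmol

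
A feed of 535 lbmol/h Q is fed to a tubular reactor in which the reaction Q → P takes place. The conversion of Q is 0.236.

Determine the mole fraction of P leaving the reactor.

0.236

Q reacted = 0.236 × 535 = 126.3 lbmol/h; ν_Q = −1, so ξ = 126.3/1 = 126.3 lbmol/h.
Outlet amounts (n = n₀ + ν ξ):
  Q: 535 − 1(126.3) = 408.7
  P: 0 + 1(126.3) = 126.3
Total out = 535 lbmol/h; y_P = 126.3 / 535 = 0.236.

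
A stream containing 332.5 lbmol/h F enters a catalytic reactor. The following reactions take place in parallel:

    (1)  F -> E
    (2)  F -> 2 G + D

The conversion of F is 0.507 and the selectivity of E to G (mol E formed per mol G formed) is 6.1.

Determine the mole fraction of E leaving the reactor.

0.435

Conversion of F: F consumed = 0.507 × 332.5 = 168.6 lbmol/h = 1ξ₁ + 1ξ₂.
Selectivity: 1ξ₁ / (2ξ₂) = 6.1 → ξ₁ = 12.2 ξ₂.
Substitute: (1·12.2 + 1) ξ₂ = 168.6 → ξ₂ = 12.77 lbmol/h, ξ₁ = 155.8 lbmol/h.
Outlet amounts (n = n₀ + Σ ν·ξ):
  F: 332.5 − 1(155.8) − 1(12.77) = 163.9
  E: 0 + 1(155.8) = 155.8
  G: 0 + 2(12.77) = 25.54
  D: 0 + 1(12.77) = 12.77
Total out = 358 lbmol/h; y_E = 155.8 / 358 = 0.4352.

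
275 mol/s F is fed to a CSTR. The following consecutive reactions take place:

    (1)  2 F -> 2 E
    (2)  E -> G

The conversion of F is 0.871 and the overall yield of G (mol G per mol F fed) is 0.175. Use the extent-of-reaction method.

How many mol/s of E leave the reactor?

191 mol/s

Conversion of F: F consumed = 2ξ₁ = 0.871 × 275 → ξ₁ = 119.8 mol/s.
Yield of G: 1ξ₂ / 275 = 0.175 → ξ₂ = 48.12 mol/s.
Outlet amounts (n = n₀ + Σ ν·ξ):
  F: 275 − 2(119.8) = 35.47
  E: 0 + 2(119.8) − 1(48.12) = 191.4
  G: 0 + 1(48.12) = 48.12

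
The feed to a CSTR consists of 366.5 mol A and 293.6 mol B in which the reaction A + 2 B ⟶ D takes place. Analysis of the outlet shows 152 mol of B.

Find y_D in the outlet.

For B: n = n₀ − 2ξ → 152 = 293.6 − 2ξ, giving ξ = 70.8 mol.
Outlet amounts (n = n₀ + ν ξ):
  A: 366.5 − 1(70.8) = 295.7
  B: 293.6 − 2(70.8) = 152
  D: 0 + 1(70.8) = 70.8
Total out = 518.5 mol; y_D = 70.8 / 518.5 = 0.1365.

0.137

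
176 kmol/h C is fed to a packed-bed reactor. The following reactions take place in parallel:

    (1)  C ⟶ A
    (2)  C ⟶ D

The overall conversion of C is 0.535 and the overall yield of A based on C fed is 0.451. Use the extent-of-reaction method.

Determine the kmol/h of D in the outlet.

14.8 kmol/h

Yield of A: 1ξ₁ / 176 = 0.451 → ξ₁ = 79.38 kmol/h.
Conversion of C: 1ξ₁ + 1ξ₂ = 0.535 × 176 = 94.16 → ξ₂ = 14.78 kmol/h.
Outlet amounts (n = n₀ + Σ ν·ξ):
  C: 176 − 1(79.38) − 1(14.78) = 81.84
  A: 0 + 1(79.38) = 79.38
  D: 0 + 1(14.78) = 14.78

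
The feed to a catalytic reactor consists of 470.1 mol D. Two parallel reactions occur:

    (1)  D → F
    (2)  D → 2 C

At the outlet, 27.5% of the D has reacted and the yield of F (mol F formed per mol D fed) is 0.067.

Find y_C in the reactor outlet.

Yield of F: 1ξ₁ / 470.1 = 0.067 → ξ₁ = 31.5 mol.
Conversion of D: 1ξ₁ + 1ξ₂ = 0.275 × 470.1 = 129.3 → ξ₂ = 97.78 mol.
Outlet amounts (n = n₀ + Σ ν·ξ):
  D: 470.1 − 1(31.5) − 1(97.78) = 340.8
  F: 0 + 1(31.5) = 31.5
  C: 0 + 2(97.78) = 195.6
Total out = 567.9 mol; y_C = 195.6 / 567.9 = 0.3444.

0.344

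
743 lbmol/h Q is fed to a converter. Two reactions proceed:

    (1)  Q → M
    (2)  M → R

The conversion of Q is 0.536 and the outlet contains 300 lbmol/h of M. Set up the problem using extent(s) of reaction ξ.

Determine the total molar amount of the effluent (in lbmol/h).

Conversion of Q: Q consumed = 1ξ₁ = 0.536 × 743 → ξ₁ = 398.2 lbmol/h.
M balance: n_M = 0 + 1ξ₁ − 1ξ₂ = 300 → ξ₂ = (1·398.2 − 300)/1 = 98.25 lbmol/h.
Outlet amounts (n = n₀ + Σ ν·ξ):
  Q: 743 − 1(398.2) = 344.8
  M: 0 + 1(398.2) − 1(98.25) = 300
  R: 0 + 1(98.25) = 98.25
Total out = 344.8 + 300 + 98.25 = 743 lbmol/h.

743 lbmol/h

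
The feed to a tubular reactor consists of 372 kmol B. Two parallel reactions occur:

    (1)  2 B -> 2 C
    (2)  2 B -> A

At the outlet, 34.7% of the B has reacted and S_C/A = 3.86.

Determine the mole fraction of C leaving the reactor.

Conversion of B: B consumed = 0.347 × 372 = 129.1 kmol = 2ξ₁ + 2ξ₂.
Selectivity: 2ξ₁ / (1ξ₂) = 3.86 → ξ₁ = 1.93 ξ₂.
Substitute: (2·1.93 + 2) ξ₂ = 129.1 → ξ₂ = 22.03 kmol, ξ₁ = 42.51 kmol.
Outlet amounts (n = n₀ + Σ ν·ξ):
  B: 372 − 2(42.51) − 2(22.03) = 242.9
  C: 0 + 2(42.51) = 85.03
  A: 0 + 1(22.03) = 22.03
Total out = 350 kmol; y_C = 85.03 / 350 = 0.243.

0.243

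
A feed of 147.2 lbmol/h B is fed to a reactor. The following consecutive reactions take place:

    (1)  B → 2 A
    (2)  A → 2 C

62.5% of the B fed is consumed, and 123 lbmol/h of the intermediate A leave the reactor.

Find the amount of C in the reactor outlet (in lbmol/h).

122 lbmol/h

Conversion of B: B consumed = 1ξ₁ = 0.625 × 147.2 → ξ₁ = 92 lbmol/h.
A balance: n_A = 0 + 2ξ₁ − 1ξ₂ = 123 → ξ₂ = (2·92 − 123)/1 = 61 lbmol/h.
Outlet amounts (n = n₀ + Σ ν·ξ):
  B: 147.2 − 1(92) = 55.2
  A: 0 + 2(92) − 1(61) = 123
  C: 0 + 2(61) = 122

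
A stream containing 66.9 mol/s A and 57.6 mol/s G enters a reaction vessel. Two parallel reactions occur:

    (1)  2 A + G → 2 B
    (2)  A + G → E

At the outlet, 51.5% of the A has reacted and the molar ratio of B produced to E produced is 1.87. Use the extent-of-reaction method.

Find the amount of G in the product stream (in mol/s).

Conversion of A: A consumed = 0.515 × 66.9 = 34.45 mol/s = 2ξ₁ + 1ξ₂.
Selectivity: 2ξ₁ / (1ξ₂) = 1.87 → ξ₁ = 0.935 ξ₂.
Substitute: (2·0.935 + 1) ξ₂ = 34.45 → ξ₂ = 12 mol/s, ξ₁ = 11.22 mol/s.
Outlet amounts (n = n₀ + Σ ν·ξ):
  A: 66.9 − 2(11.22) − 1(12) = 32.45
  G: 57.6 − 1(11.22) − 1(12) = 34.37
  B: 0 + 2(11.22) = 22.45
  E: 0 + 1(12) = 12

34.4 mol/s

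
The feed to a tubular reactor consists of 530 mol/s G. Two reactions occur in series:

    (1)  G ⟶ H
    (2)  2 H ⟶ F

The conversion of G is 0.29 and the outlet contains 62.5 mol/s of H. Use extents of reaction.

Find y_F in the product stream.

0.0941

Conversion of G: G consumed = 1ξ₁ = 0.29 × 530 → ξ₁ = 153.7 mol/s.
H balance: n_H = 0 + 1ξ₁ − 2ξ₂ = 62.5 → ξ₂ = (1·153.7 − 62.5)/2 = 45.6 mol/s.
Outlet amounts (n = n₀ + Σ ν·ξ):
  G: 530 − 1(153.7) = 376.3
  H: 0 + 1(153.7) − 2(45.6) = 62.5
  F: 0 + 1(45.6) = 45.6
Total out = 484.4 mol/s; y_F = 45.6 / 484.4 = 0.09414.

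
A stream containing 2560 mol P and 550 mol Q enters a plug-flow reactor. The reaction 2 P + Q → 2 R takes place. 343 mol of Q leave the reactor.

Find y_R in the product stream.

For Q: n = n₀ − 1ξ → 343 = 550 − 1ξ, giving ξ = 207 mol.
Outlet amounts (n = n₀ + ν ξ):
  P: 2560 − 2(207) = 2146
  Q: 550 − 1(207) = 343
  R: 0 + 2(207) = 414
Total out = 2903 mol; y_R = 414 / 2903 = 0.1426.

0.143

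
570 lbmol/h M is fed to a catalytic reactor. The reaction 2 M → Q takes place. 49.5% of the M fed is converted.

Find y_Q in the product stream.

M reacted = 0.495 × 570 = 282.1 lbmol/h; ν_M = −2, so ξ = 282.1/2 = 141.1 lbmol/h.
Outlet amounts (n = n₀ + ν ξ):
  M: 570 − 2(141.1) = 287.9
  Q: 0 + 1(141.1) = 141.1
Total out = 428.9 lbmol/h; y_Q = 141.1 / 428.9 = 0.3289.

0.329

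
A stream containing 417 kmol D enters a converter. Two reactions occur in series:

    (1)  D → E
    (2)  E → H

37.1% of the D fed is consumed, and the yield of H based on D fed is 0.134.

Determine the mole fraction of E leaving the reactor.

0.237

Conversion of D: D consumed = 1ξ₁ = 0.371 × 417 → ξ₁ = 154.7 kmol.
Yield of H: 1ξ₂ / 417 = 0.134 → ξ₂ = 55.88 kmol.
Outlet amounts (n = n₀ + Σ ν·ξ):
  D: 417 − 1(154.7) = 262.3
  E: 0 + 1(154.7) − 1(55.88) = 98.83
  H: 0 + 1(55.88) = 55.88
Total out = 417 kmol; y_E = 98.83 / 417 = 0.237.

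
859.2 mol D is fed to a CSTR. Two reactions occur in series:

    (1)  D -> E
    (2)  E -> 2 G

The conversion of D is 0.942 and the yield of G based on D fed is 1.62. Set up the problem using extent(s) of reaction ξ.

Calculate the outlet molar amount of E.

113 mol

Conversion of D: D consumed = 1ξ₁ = 0.942 × 859.2 → ξ₁ = 809.4 mol.
Yield of G: 2ξ₂ / 859.2 = 1.62 → ξ₂ = 696 mol.
Outlet amounts (n = n₀ + Σ ν·ξ):
  D: 859.2 − 1(809.4) = 49.83
  E: 0 + 1(809.4) − 1(696) = 113.4
  G: 0 + 2(696) = 1392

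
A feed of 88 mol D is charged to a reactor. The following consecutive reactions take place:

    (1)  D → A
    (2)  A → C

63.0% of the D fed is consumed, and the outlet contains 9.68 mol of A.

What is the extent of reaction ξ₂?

ξ₂ = 45.8 mol

Conversion of D: D consumed = 1ξ₁ = 0.63 × 88 → ξ₁ = 55.44 mol.
A balance: n_A = 0 + 1ξ₁ − 1ξ₂ = 9.68 → ξ₂ = (1·55.44 − 9.68)/1 = 45.76 mol.
Outlet amounts (n = n₀ + Σ ν·ξ):
  D: 88 − 1(55.44) = 32.56
  A: 0 + 1(55.44) − 1(45.76) = 9.68
  C: 0 + 1(45.76) = 45.76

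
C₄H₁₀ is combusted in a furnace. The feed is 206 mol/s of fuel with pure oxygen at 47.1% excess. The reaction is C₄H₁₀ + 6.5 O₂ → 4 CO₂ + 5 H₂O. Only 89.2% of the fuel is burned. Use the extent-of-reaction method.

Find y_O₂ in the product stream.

Stoichiometric O₂ = 6.5 × 206 = 1339 mol/s; O₂ fed = 1339 × 1.471 = 1970 mol/s.
Fuel reacted = 0.892 × 206 → ξ = 183.8 mol/s.
Outlet (n = n₀ + ν ξ):
  C₄H₁₀: 206 − 1(183.8) = 22.25
  O₂: 1970 − 6.5(183.8) = 775.3
  CO₂: 0 + 4(183.8) = 735
  H₂O: 0 + 5(183.8) = 918.8
Total out = 2451 mol/s; y_O₂ = 775.3 / 2451 = 0.3163.

0.316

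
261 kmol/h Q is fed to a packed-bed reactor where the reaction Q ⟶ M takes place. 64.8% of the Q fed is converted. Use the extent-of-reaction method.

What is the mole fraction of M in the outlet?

Q reacted = 0.648 × 261 = 169.1 kmol/h; ν_Q = −1, so ξ = 169.1/1 = 169.1 kmol/h.
Outlet amounts (n = n₀ + ν ξ):
  Q: 261 − 1(169.1) = 91.87
  M: 0 + 1(169.1) = 169.1
Total out = 261 kmol/h; y_M = 169.1 / 261 = 0.648.

0.648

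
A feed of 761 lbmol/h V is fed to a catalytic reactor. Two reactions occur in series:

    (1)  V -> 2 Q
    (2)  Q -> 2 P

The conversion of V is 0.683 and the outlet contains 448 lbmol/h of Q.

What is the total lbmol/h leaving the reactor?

1870 lbmol/h

Conversion of V: V consumed = 1ξ₁ = 0.683 × 761 → ξ₁ = 519.8 lbmol/h.
Q balance: n_Q = 0 + 2ξ₁ − 1ξ₂ = 448 → ξ₂ = (2·519.8 − 448)/1 = 591.5 lbmol/h.
Outlet amounts (n = n₀ + Σ ν·ξ):
  V: 761 − 1(519.8) = 241.2
  Q: 0 + 2(519.8) − 1(591.5) = 448
  P: 0 + 2(591.5) = 1183
Total out = 241.2 + 448 + 1183 = 1872 lbmol/h.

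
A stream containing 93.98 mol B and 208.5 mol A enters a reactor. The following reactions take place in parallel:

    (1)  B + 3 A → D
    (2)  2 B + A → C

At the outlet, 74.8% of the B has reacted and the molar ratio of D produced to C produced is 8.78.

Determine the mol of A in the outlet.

30.2 mol

Conversion of B: B consumed = 0.748 × 93.98 = 70.3 mol = 1ξ₁ + 2ξ₂.
Selectivity: 1ξ₁ / (1ξ₂) = 8.78 → ξ₁ = 8.78 ξ₂.
Substitute: (1·8.78 + 2) ξ₂ = 70.3 → ξ₂ = 6.521 mol, ξ₁ = 57.25 mol.
Outlet amounts (n = n₀ + Σ ν·ξ):
  B: 93.98 − 1(57.25) − 2(6.521) = 23.68
  A: 208.5 − 3(57.25) − 1(6.521) = 30.21
  D: 0 + 1(57.25) = 57.25
  C: 0 + 1(6.521) = 6.521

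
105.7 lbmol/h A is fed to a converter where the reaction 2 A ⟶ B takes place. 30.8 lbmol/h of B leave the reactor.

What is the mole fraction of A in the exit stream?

For B: n = n₀ + 1ξ → 30.8 = 0 + 1ξ, giving ξ = 30.8 lbmol/h.
Outlet amounts (n = n₀ + ν ξ):
  A: 105.7 − 2(30.8) = 44.1
  B: 0 + 1(30.8) = 30.8
Total out = 74.9 lbmol/h; y_A = 44.1 / 74.9 = 0.5888.

0.589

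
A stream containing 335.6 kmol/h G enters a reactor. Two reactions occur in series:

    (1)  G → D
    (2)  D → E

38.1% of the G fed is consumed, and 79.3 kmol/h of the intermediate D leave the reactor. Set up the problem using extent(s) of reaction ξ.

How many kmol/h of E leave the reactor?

Conversion of G: G consumed = 1ξ₁ = 0.381 × 335.6 → ξ₁ = 127.9 kmol/h.
D balance: n_D = 0 + 1ξ₁ − 1ξ₂ = 79.3 → ξ₂ = (1·127.9 − 79.3)/1 = 48.56 kmol/h.
Outlet amounts (n = n₀ + Σ ν·ξ):
  G: 335.6 − 1(127.9) = 207.7
  D: 0 + 1(127.9) − 1(48.56) = 79.3
  E: 0 + 1(48.56) = 48.56

48.6 kmol/h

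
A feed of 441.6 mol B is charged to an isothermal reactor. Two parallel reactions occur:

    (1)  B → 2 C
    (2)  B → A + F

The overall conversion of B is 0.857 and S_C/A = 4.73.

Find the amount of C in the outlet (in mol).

Conversion of B: B consumed = 0.857 × 441.6 = 378.5 mol = 1ξ₁ + 1ξ₂.
Selectivity: 2ξ₁ / (1ξ₂) = 4.73 → ξ₁ = 2.365 ξ₂.
Substitute: (1·2.365 + 1) ξ₂ = 378.5 → ξ₂ = 112.5 mol, ξ₁ = 266 mol.
Outlet amounts (n = n₀ + Σ ν·ξ):
  B: 441.6 − 1(266) − 1(112.5) = 63.15
  C: 0 + 2(266) = 532
  A: 0 + 1(112.5) = 112.5
  F: 0 + 1(112.5) = 112.5

532 mol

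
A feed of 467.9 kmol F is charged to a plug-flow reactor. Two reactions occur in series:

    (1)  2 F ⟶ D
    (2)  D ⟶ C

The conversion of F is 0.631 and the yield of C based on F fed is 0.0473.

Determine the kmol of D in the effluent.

Conversion of F: F consumed = 2ξ₁ = 0.631 × 467.9 → ξ₁ = 147.6 kmol.
Yield of C: 1ξ₂ / 467.9 = 0.0473 → ξ₂ = 22.13 kmol.
Outlet amounts (n = n₀ + Σ ν·ξ):
  F: 467.9 − 2(147.6) = 172.7
  D: 0 + 1(147.6) − 1(22.13) = 125.5
  C: 0 + 1(22.13) = 22.13

125 kmol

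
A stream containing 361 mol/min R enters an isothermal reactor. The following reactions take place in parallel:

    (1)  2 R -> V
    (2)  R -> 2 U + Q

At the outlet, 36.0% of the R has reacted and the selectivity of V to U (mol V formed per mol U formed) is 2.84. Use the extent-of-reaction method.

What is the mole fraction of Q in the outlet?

0.0326

Conversion of R: R consumed = 0.36 × 361 = 130 mol/min = 2ξ₁ + 1ξ₂.
Selectivity: 1ξ₁ / (2ξ₂) = 2.84 → ξ₁ = 5.68 ξ₂.
Substitute: (2·5.68 + 1) ξ₂ = 130 → ξ₂ = 10.51 mol/min, ξ₁ = 59.72 mol/min.
Outlet amounts (n = n₀ + Σ ν·ξ):
  R: 361 − 2(59.72) − 1(10.51) = 231
  V: 0 + 1(59.72) = 59.72
  U: 0 + 2(10.51) = 21.03
  Q: 0 + 1(10.51) = 10.51
Total out = 322.3 mol/min; y_Q = 10.51 / 322.3 = 0.03262.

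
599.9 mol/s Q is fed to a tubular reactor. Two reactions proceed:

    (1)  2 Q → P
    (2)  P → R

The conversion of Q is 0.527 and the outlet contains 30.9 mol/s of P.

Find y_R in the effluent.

0.288

Conversion of Q: Q consumed = 2ξ₁ = 0.527 × 599.9 → ξ₁ = 158.1 mol/s.
P balance: n_P = 0 + 1ξ₁ − 1ξ₂ = 30.9 → ξ₂ = (1·158.1 − 30.9)/1 = 127.2 mol/s.
Outlet amounts (n = n₀ + Σ ν·ξ):
  Q: 599.9 − 2(158.1) = 283.8
  P: 0 + 1(158.1) − 1(127.2) = 30.9
  R: 0 + 1(127.2) = 127.2
Total out = 441.8 mol/s; y_R = 127.2 / 441.8 = 0.2878.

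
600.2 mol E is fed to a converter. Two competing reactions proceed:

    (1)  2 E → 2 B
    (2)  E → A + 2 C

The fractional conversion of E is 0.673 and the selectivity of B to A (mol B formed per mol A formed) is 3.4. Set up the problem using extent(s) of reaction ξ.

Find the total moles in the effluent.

784 mol

Conversion of E: E consumed = 0.673 × 600.2 = 403.9 mol = 2ξ₁ + 1ξ₂.
Selectivity: 2ξ₁ / (1ξ₂) = 3.4 → ξ₁ = 1.7 ξ₂.
Substitute: (2·1.7 + 1) ξ₂ = 403.9 → ξ₂ = 91.8 mol, ξ₁ = 156.1 mol.
Outlet amounts (n = n₀ + Σ ν·ξ):
  E: 600.2 − 2(156.1) − 1(91.8) = 196.3
  B: 0 + 2(156.1) = 312.1
  A: 0 + 1(91.8) = 91.8
  C: 0 + 2(91.8) = 183.6
Total out = 196.3 + 312.1 + 91.8 + 183.6 = 783.8 mol.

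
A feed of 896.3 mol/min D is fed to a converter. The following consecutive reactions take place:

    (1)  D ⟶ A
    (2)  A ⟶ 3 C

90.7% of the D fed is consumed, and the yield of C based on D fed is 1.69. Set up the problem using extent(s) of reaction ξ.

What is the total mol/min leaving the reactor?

Conversion of D: D consumed = 1ξ₁ = 0.907 × 896.3 → ξ₁ = 812.9 mol/min.
Yield of C: 3ξ₂ / 896.3 = 1.69 → ξ₂ = 504.9 mol/min.
Outlet amounts (n = n₀ + Σ ν·ξ):
  D: 896.3 − 1(812.9) = 83.36
  A: 0 + 1(812.9) − 1(504.9) = 308
  C: 0 + 3(504.9) = 1515
Total out = 83.36 + 308 + 1515 = 1906 mol/min.

1910 mol/min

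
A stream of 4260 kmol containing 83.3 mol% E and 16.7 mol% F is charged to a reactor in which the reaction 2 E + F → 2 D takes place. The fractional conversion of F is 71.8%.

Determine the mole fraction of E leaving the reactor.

F reacted = 0.718 × 711.4 = 510.8 kmol; ν_F = −1, so ξ = 510.8/1 = 510.8 kmol.
Outlet amounts (n = n₀ + ν ξ):
  E: 3549 − 2(510.8) = 2527
  F: 711.4 − 1(510.8) = 200.6
  D: 0 + 2(510.8) = 1022
Total out = 3749 kmol; y_E = 2527 / 3749 = 0.674.

0.674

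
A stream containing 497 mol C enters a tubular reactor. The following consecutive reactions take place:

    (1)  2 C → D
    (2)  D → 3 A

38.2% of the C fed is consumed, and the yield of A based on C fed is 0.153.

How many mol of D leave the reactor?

Conversion of C: C consumed = 2ξ₁ = 0.382 × 497 → ξ₁ = 94.93 mol.
Yield of A: 3ξ₂ / 497 = 0.153 → ξ₂ = 25.35 mol.
Outlet amounts (n = n₀ + Σ ν·ξ):
  C: 497 − 2(94.93) = 307.1
  D: 0 + 1(94.93) − 1(25.35) = 69.58
  A: 0 + 3(25.35) = 76.04

69.6 mol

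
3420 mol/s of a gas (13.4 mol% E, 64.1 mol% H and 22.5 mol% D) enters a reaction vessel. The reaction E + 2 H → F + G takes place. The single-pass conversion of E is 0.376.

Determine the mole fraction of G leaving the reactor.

E reacted = 0.376 × 458.3 = 172.3 mol/s; ν_E = −1, so ξ = 172.3/1 = 172.3 mol/s.
Outlet amounts (n = n₀ + ν ξ):
  E: 458.3 − 1(172.3) = 286
  H: 2192 − 2(172.3) = 1848
  F: 0 + 1(172.3) = 172.3
  G: 0 + 1(172.3) = 172.3
  D: 769.5 (inert)
Total out = 3248 mol/s; y_G = 172.3 / 3248 = 0.05306.

0.0531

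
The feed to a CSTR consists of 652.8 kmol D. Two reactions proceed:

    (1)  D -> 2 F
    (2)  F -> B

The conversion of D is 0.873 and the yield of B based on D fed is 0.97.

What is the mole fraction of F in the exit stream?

0.414

Conversion of D: D consumed = 1ξ₁ = 0.873 × 652.8 → ξ₁ = 569.9 kmol.
Yield of B: 1ξ₂ / 652.8 = 0.97 → ξ₂ = 633.2 kmol.
Outlet amounts (n = n₀ + Σ ν·ξ):
  D: 652.8 − 1(569.9) = 82.91
  F: 0 + 2(569.9) − 1(633.2) = 506.6
  B: 0 + 1(633.2) = 633.2
Total out = 1223 kmol; y_F = 506.6 / 1223 = 0.4143.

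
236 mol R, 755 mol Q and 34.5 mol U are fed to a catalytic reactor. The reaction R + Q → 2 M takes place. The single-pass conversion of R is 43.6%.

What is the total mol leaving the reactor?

R reacted = 0.436 × 236 = 102.9 mol; ν_R = −1, so ξ = 102.9/1 = 102.9 mol.
Outlet amounts (n = n₀ + ν ξ):
  R: 236 − 1(102.9) = 133.1
  Q: 755 − 1(102.9) = 652.1
  M: 0 + 2(102.9) = 205.8
  U: 34.5 (inert)
Total out = 133.1 + 652.1 + 205.8 + 34.5 = 1026 mol.

1030 mol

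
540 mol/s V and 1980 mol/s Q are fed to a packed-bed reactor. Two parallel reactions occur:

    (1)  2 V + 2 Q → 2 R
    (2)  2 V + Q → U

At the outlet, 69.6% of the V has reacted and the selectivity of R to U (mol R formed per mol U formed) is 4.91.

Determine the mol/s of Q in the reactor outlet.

Conversion of V: V consumed = 0.696 × 540 = 375.8 mol/s = 2ξ₁ + 2ξ₂.
Selectivity: 2ξ₁ / (1ξ₂) = 4.91 → ξ₁ = 2.455 ξ₂.
Substitute: (2·2.455 + 2) ξ₂ = 375.8 → ξ₂ = 54.39 mol/s, ξ₁ = 133.5 mol/s.
Outlet amounts (n = n₀ + Σ ν·ξ):
  V: 540 − 2(133.5) − 2(54.39) = 164.2
  Q: 1980 − 2(133.5) − 1(54.39) = 1659
  R: 0 + 2(133.5) = 267.1
  U: 0 + 1(54.39) = 54.39

1660 mol/s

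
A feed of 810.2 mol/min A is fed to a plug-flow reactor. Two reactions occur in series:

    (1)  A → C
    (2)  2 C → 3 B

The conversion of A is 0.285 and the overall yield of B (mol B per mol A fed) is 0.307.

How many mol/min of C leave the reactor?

Conversion of A: A consumed = 1ξ₁ = 0.285 × 810.2 → ξ₁ = 230.9 mol/min.
Yield of B: 3ξ₂ / 810.2 = 0.307 → ξ₂ = 82.91 mol/min.
Outlet amounts (n = n₀ + Σ ν·ξ):
  A: 810.2 − 1(230.9) = 579.3
  C: 0 + 1(230.9) − 2(82.91) = 65.09
  B: 0 + 3(82.91) = 248.7

65.1 mol/min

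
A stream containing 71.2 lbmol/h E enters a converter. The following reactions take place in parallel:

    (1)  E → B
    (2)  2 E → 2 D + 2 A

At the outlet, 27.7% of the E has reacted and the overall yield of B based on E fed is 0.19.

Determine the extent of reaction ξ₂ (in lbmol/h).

ξ₂ = 3.1 lbmol/h

Yield of B: 1ξ₁ / 71.2 = 0.19 → ξ₁ = 13.53 lbmol/h.
Conversion of E: 1ξ₁ + 2ξ₂ = 0.277 × 71.2 = 19.72 → ξ₂ = 3.097 lbmol/h.
Outlet amounts (n = n₀ + Σ ν·ξ):
  E: 71.2 − 1(13.53) − 2(3.097) = 51.48
  B: 0 + 1(13.53) = 13.53
  D: 0 + 2(3.097) = 6.194
  A: 0 + 2(3.097) = 6.194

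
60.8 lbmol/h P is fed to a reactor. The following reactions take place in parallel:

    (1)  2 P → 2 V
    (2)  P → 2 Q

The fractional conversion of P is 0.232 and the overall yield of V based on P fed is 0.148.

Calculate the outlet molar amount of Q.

Yield of V: 2ξ₁ / 60.8 = 0.148 → ξ₁ = 4.499 lbmol/h.
Conversion of P: 2ξ₁ + 1ξ₂ = 0.232 × 60.8 = 14.11 → ξ₂ = 5.107 lbmol/h.
Outlet amounts (n = n₀ + Σ ν·ξ):
  P: 60.8 − 2(4.499) − 1(5.107) = 46.69
  V: 0 + 2(4.499) = 8.998
  Q: 0 + 2(5.107) = 10.21

10.2 lbmol/h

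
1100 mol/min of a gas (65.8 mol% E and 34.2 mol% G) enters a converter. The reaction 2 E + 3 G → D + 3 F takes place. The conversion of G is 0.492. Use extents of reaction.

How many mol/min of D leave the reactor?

G reacted = 0.492 × 376.2 = 185.1 mol/min; ν_G = −3, so ξ = 185.1/3 = 61.7 mol/min.
Outlet amounts (n = n₀ + ν ξ):
  E: 723.8 − 2(61.7) = 600.4
  G: 376.2 − 3(61.7) = 191.1
  D: 0 + 1(61.7) = 61.7
  F: 0 + 3(61.7) = 185.1

61.7 mol/min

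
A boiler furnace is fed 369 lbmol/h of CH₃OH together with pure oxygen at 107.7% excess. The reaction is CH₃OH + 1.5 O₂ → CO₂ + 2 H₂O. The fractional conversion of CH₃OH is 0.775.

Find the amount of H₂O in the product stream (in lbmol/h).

572 lbmol/h

Stoichiometric O₂ = 1.5 × 369 = 553.5 lbmol/h; O₂ fed = 553.5 × 2.077 = 1150 lbmol/h.
Fuel reacted = 0.775 × 369 → ξ = 286 lbmol/h.
Outlet (n = n₀ + ν ξ):
  CH₃OH: 369 − 1(286) = 83.02
  O₂: 1150 − 1.5(286) = 720.7
  CO₂: 0 + 1(286) = 286
  H₂O: 0 + 2(286) = 572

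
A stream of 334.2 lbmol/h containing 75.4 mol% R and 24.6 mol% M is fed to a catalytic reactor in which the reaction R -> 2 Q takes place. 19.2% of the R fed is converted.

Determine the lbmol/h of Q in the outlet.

96.8 lbmol/h

R reacted = 0.192 × 252 = 48.38 lbmol/h; ν_R = −1, so ξ = 48.38/1 = 48.38 lbmol/h.
Outlet amounts (n = n₀ + ν ξ):
  R: 252 − 1(48.38) = 203.6
  Q: 0 + 2(48.38) = 96.76
  M: 82.21 (inert)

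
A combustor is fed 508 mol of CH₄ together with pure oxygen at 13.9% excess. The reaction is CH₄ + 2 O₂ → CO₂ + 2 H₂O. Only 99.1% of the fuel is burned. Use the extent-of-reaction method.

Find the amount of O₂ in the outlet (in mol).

150 mol

Stoichiometric O₂ = 2 × 508 = 1016 mol; O₂ fed = 1016 × 1.139 = 1157 mol.
Fuel reacted = 0.991 × 508 → ξ = 503.4 mol.
Outlet (n = n₀ + ν ξ):
  CH₄: 508 − 1(503.4) = 4.572
  O₂: 1157 − 2(503.4) = 150.4
  CO₂: 0 + 1(503.4) = 503.4
  H₂O: 0 + 2(503.4) = 1007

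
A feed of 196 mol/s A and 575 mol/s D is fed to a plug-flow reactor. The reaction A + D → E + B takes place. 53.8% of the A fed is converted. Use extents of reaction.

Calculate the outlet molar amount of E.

A reacted = 0.538 × 196 = 105.4 mol/s; ν_A = −1, so ξ = 105.4/1 = 105.4 mol/s.
Outlet amounts (n = n₀ + ν ξ):
  A: 196 − 1(105.4) = 90.55
  D: 575 − 1(105.4) = 469.6
  E: 0 + 1(105.4) = 105.4
  B: 0 + 1(105.4) = 105.4

105 mol/s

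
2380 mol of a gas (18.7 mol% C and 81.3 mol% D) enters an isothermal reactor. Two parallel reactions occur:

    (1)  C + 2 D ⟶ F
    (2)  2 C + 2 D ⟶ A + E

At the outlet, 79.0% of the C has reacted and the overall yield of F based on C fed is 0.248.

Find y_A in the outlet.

Yield of F: 1ξ₁ / 445.1 = 0.248 → ξ₁ = 110.4 mol.
Conversion of C: 1ξ₁ + 2ξ₂ = 0.79 × 445.1 = 351.6 → ξ₂ = 120.6 mol.
Outlet amounts (n = n₀ + Σ ν·ξ):
  C: 445.1 − 1(110.4) − 2(120.6) = 93.46
  D: 1935 − 2(110.4) − 2(120.6) = 1473
  F: 0 + 1(110.4) = 110.4
  A: 0 + 1(120.6) = 120.6
  E: 0 + 1(120.6) = 120.6
Total out = 1918 mol; y_A = 120.6 / 1918 = 0.06288.

0.0629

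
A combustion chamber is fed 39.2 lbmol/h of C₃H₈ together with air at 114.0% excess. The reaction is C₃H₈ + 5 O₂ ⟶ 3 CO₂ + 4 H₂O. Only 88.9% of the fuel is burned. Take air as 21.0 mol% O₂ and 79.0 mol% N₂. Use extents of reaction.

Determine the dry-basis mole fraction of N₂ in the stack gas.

0.817

Stoichiometric O₂ = 5 × 39.2 = 196 lbmol/h; O₂ fed = 196 × 2.140 = 419.4 lbmol/h.
N₂ fed = 419.4 × 79/21 = 1578 lbmol/h.
Fuel reacted = 0.889 × 39.2 → ξ = 34.85 lbmol/h.
Outlet (n = n₀ + ν ξ):
  C₃H₈: 39.2 − 1(34.85) = 4.351
  O₂: 419.4 − 5(34.85) = 245.2
  N₂: 1578 (inert)
  CO₂: 0 + 3(34.85) = 104.5
  H₂O: 0 + 4(34.85) = 139.4
Dry total = 1932 lbmol/h; y_N₂ (dry) = 1578 / 1932 = 0.8167.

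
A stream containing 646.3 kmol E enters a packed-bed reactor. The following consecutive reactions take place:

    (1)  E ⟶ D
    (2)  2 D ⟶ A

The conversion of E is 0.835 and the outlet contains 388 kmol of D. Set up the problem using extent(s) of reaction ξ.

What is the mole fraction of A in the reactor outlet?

0.133

Conversion of E: E consumed = 1ξ₁ = 0.835 × 646.3 → ξ₁ = 539.7 kmol.
D balance: n_D = 0 + 1ξ₁ − 2ξ₂ = 388 → ξ₂ = (1·539.7 − 388)/2 = 75.83 kmol.
Outlet amounts (n = n₀ + Σ ν·ξ):
  E: 646.3 − 1(539.7) = 106.6
  D: 0 + 1(539.7) − 2(75.83) = 388
  A: 0 + 1(75.83) = 75.83
Total out = 570.5 kmol; y_A = 75.83 / 570.5 = 0.1329.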